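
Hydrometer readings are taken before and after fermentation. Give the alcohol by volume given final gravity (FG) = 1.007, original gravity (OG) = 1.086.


ABV = (OG − FG) · 131.25
ABV = (1.086 − 1.007) · 131.25

10.3688 % ABV


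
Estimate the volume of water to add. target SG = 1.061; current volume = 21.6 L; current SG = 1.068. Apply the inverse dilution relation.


V_water = V·((SG_curr − 1)/(SG_target − 1) − 1)
V_water = 21.6·((1.068 − 1)/(1.061 − 1) − 1)

2.4787 L


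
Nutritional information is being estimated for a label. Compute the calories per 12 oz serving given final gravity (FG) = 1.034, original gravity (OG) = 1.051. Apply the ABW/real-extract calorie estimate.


ABW = (OG−FG)·131.25·0.79/FG;  °P = 259 − 259/SG (for OG→OE and FG→AE);  RE = 0.1808·OE + 0.8192·AE;  Cal = (6.9·ABW + 4·(RE−0.1))·FG·3.55
ABW = (1.051 − 1.034)·131.25·0.79/1.034 = 1.7047
OE = 259 − 259/1.051 = 12.5680 °P
AE = 259 − 259/1.034 = 8.5164 °P
RE = 0.1808·12.5680 + 0.8192·8.5164 = 9.2490 °P
Cal = (6.9·1.7047 + 4·(9.2490−0.1))·1.034·3.55

177.5095 kcal


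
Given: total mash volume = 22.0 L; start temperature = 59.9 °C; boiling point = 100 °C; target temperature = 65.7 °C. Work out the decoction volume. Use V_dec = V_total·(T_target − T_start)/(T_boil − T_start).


V_dec = 22.0·(65.7 − 59.9)/(100 − 59.9)

3.1820 L


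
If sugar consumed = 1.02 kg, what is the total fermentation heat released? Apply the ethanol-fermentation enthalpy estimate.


Q = m_sugar · 590 kJ/kg
Q = 1.02 · 590

601.8000 kJ


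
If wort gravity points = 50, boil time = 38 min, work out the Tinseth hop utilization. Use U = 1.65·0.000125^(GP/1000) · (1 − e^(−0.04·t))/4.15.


bigness = 1.65·0.000125^(50/1000) = 1.0528
boil_factor = (1 − e^(−0.04·38))/4.15 = 0.1883
U = 1.0528 · 0.1883

0.1982


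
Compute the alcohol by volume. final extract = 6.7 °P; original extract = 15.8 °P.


SG = 259/(259 − P);  ABV = (OG − FG)·131.25
OG = 259/(259 − 15.8) = 1.0650
FG = 259/(259 − 6.7) = 1.0266
ABV = (1.0650 − 1.0266)·131.25

5.0415 % ABV


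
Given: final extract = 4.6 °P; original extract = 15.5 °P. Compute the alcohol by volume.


SG = 259/(259 − P);  ABV = (OG − FG)·131.25
OG = 259/(259 − 15.5) = 1.0637
FG = 259/(259 − 4.6) = 1.0181
ABV = (1.0637 − 1.0181)·131.25

5.9815 % ABV


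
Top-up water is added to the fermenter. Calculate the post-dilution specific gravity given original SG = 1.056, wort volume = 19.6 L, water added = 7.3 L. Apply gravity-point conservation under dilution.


SG_new = 1 + (SG_old − 1)·V_old/(V_old + V_water)
pts = (1.056 − 1)·1000·19.6/(19.6 + 7.3) = 40.8030
SG_new = 1 + 40.8030/1000

1.0408


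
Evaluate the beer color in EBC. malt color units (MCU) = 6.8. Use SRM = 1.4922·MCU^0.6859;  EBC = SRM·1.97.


SRM = 1.4922·6.8^0.6859 = 5.5571
EBC = 5.5571·1.97

10.9474 EBC


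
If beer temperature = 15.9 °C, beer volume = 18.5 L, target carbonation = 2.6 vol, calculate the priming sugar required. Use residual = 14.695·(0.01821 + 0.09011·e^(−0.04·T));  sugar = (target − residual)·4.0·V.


residual = 14.695·(0.01821 + 0.09011·e^(−0.04·15.9)) = 0.9686
sugar = (2.6 − 0.9686)·4.0·18.5

120.7223 g


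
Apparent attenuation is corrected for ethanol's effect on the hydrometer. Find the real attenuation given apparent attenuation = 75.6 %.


RA = AA · 0.8192
RA = 75.6 · 0.8192

61.9315 %


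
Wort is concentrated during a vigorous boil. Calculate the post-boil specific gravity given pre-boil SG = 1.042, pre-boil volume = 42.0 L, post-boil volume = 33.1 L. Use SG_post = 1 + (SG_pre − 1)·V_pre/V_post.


pts_pre = (1.042 − 1)·1000 = 42.0000
pts_post = 42.0000·42.0/33.1 = 53.2931
SG_post = 1 + 53.2931/1000

1.0533


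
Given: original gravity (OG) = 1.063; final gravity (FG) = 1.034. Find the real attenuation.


AA = (OG−FG)/(OG−1)·100;  RA = AA·0.8192
AA = (1.063 − 1.034)/(1.063 − 1)·100 = 46.0317
RA = 46.0317·0.8192

37.7092 %


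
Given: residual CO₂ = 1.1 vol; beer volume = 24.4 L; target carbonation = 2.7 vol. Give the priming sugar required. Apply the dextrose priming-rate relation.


sugar = (target − residual)·4.0·V
sugar = (2.7 − 1.1)·4.0·24.4

156.1600 g


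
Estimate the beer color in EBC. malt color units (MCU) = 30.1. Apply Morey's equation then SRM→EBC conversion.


SRM = 1.4922·MCU^0.6859;  EBC = SRM·1.97
SRM = 1.4922·30.1^0.6859 = 15.4161
EBC = 15.4161·1.97

30.3698 EBC


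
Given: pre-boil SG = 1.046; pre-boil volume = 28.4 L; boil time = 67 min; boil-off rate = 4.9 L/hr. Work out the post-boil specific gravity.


V_post = V_pre − rate·(t/60);  SG_post = 1 + (SG_pre−1)·V_pre/V_post
V_post = 28.4 − 4.9·(67/60) = 22.9283
SG_post = 1 + (1.046 − 1)·28.4/22.9283

1.0570


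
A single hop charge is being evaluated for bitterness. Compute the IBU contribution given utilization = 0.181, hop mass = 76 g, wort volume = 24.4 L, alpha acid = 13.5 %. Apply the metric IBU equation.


IBU = (α/100)·mass·U·1000 / V
IBU = (13.5/100)·76·0.181·1000 / 24.4

76.1090 IBU


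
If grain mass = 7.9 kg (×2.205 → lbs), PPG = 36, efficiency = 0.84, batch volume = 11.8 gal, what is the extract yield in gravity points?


points = lbs × PPG × eff / vol
lbs = 7.9 × 2.205 = 17.4195
points = 17.4195 × 36 × 0.84 / 11.8

44.6412 points


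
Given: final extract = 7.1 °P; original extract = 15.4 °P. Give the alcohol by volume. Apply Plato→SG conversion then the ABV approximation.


SG = 259/(259 − P);  ABV = (OG − FG)·131.25
OG = 259/(259 − 15.4) = 1.0632
FG = 259/(259 − 7.1) = 1.0282
ABV = (1.0632 − 1.0282)·131.25

4.5980 % ABV


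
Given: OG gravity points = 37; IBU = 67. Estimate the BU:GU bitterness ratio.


BU:GU = IBU / OG_points
BU:GU = 67 / 37

1.8108


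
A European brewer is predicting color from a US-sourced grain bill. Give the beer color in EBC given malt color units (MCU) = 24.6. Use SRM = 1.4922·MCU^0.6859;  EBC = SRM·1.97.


SRM = 1.4922·24.6^0.6859 = 13.4236
EBC = 13.4236·1.97

26.4445 EBC


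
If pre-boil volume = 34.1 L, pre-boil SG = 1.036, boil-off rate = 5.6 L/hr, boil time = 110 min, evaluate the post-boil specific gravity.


V_post = V_pre − rate·(t/60);  SG_post = 1 + (SG_pre−1)·V_pre/V_post
V_post = 34.1 − 5.6·(110/60) = 23.8333
SG_post = 1 + (1.036 − 1)·34.1/23.8333

1.0515


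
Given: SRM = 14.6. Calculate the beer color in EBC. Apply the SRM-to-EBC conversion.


EBC = SRM · 1.97
EBC = 14.6 · 1.97

28.7620 EBC


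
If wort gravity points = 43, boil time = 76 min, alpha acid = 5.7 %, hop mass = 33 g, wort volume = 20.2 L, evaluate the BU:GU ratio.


U = 1.65·0.000125^(GP/1000)·(1−e^(−0.04t))/4.15;  IBU = (α/100)·m·U·1000/V;  BU:GU = IBU/GP
U = 1.65·0.000125^(43/1000)·(1−e^(−0.04·76))/4.15 = 0.2572
IBU = (5.7/100)·33·0.2572·1000/20.2 = 23.9526
BU:GU = 23.9526/43

0.5570


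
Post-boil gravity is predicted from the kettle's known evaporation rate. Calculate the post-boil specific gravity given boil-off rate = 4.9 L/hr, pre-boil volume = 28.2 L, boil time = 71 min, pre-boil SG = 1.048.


V_post = V_pre − rate·(t/60);  SG_post = 1 + (SG_pre−1)·V_pre/V_post
V_post = 28.2 − 4.9·(71/60) = 22.4017
SG_post = 1 + (1.048 − 1)·28.2/22.4017

1.0604


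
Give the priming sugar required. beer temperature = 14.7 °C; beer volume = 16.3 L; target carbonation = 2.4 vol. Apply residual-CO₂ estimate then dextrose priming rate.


residual = 14.695·(0.01821 + 0.09011·e^(−0.04·T));  sugar = (target − residual)·4.0·V
residual = 14.695·(0.01821 + 0.09011·e^(−0.04·14.7)) = 1.0031
sugar = (2.4 − 1.0031)·4.0·16.3

91.0787 g


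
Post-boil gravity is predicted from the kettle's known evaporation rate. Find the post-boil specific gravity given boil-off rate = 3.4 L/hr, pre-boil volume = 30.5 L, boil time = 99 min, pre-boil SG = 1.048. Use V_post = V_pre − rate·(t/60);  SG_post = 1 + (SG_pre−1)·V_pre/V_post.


V_post = 30.5 − 3.4·(99/60) = 24.8900
SG_post = 1 + (1.048 − 1)·30.5/24.8900

1.0588


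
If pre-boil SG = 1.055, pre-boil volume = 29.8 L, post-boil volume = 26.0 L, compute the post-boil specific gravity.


SG_post = 1 + (SG_pre − 1)·V_pre/V_post
pts_pre = (1.055 − 1)·1000 = 55.0000
pts_post = 55.0000·29.8/26.0 = 63.0385
SG_post = 1 + 63.0385/1000

1.0630


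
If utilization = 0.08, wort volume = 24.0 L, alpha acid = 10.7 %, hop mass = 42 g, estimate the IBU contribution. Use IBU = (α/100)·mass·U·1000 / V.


IBU = (10.7/100)·42·0.08·1000 / 24.0

14.9800 IBU


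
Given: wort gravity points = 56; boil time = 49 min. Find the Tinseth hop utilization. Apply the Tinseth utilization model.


U = 1.65·0.000125^(GP/1000) · (1 − e^(−0.04·t))/4.15
bigness = 1.65·0.000125^(56/1000) = 0.9975
boil_factor = (1 − e^(−0.04·49))/4.15 = 0.2070
U = 0.9975 · 0.2070

0.2065


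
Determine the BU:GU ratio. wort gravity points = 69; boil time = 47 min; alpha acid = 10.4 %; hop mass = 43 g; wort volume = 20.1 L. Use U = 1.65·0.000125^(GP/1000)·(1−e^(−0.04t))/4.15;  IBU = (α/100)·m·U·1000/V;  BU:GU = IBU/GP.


U = 1.65·0.000125^(69/1000)·(1−e^(−0.04·47))/4.15 = 0.1812
IBU = (10.4/100)·43·0.1812·1000/20.1 = 40.3201
BU:GU = 40.3201/69

0.5843


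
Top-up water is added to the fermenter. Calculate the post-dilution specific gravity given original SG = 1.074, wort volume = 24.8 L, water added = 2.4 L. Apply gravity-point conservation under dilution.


SG_new = 1 + (SG_old − 1)·V_old/(V_old + V_water)
pts = (1.074 − 1)·1000·24.8/(24.8 + 2.4) = 67.4706
SG_new = 1 + 67.4706/1000

1.0675


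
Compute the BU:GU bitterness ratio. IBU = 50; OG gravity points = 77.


BU:GU = IBU / OG_points
BU:GU = 50 / 77

0.6494


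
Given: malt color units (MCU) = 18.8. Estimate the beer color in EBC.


SRM = 1.4922·MCU^0.6859;  EBC = SRM·1.97
SRM = 1.4922·18.8^0.6859 = 11.1628
EBC = 11.1628·1.97

21.9907 EBC


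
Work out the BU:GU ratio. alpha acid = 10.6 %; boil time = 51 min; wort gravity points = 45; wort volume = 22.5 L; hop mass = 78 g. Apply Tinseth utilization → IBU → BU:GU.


U = 1.65·0.000125^(GP/1000)·(1−e^(−0.04t))/4.15;  IBU = (α/100)·m·U·1000/V;  BU:GU = IBU/GP
U = 1.65·0.000125^(45/1000)·(1−e^(−0.04·51))/4.15 = 0.2308
IBU = (10.6/100)·78·0.2308·1000/22.5 = 84.8242
BU:GU = 84.8242/45

1.8850


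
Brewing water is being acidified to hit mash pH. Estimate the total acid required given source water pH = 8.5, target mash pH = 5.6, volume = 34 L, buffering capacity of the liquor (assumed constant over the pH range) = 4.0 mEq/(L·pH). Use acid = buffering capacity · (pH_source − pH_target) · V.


acid = 4.0 · (8.5 − 5.6) · 34

394.4000 mEq


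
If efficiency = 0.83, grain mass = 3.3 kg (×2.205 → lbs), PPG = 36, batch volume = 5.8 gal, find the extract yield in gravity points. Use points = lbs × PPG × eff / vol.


lbs = 3.3 × 2.205 = 7.2765
points = 7.2765 × 36 × 0.83 / 5.8

37.4865 points


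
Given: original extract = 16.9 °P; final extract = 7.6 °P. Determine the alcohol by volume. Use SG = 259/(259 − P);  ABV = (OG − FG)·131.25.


OG = 259/(259 − 16.9) = 1.0698
FG = 259/(259 − 7.6) = 1.0302
ABV = (1.0698 − 1.0302)·131.25

5.1942 % ABV


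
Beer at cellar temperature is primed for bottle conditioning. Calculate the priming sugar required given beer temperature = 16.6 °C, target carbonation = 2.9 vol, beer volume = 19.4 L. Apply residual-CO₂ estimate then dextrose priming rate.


residual = 14.695·(0.01821 + 0.09011·e^(−0.04·T));  sugar = (target − residual)·4.0·V
residual = 14.695·(0.01821 + 0.09011·e^(−0.04·16.6)) = 0.9493
sugar = (2.9 − 0.9493)·4.0·19.4

151.3773 g


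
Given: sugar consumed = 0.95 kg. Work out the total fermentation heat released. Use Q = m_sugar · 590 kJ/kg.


Q = 0.95 · 590

560.5000 kJ


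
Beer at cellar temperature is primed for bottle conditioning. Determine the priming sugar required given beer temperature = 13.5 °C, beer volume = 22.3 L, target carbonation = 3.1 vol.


residual = 14.695·(0.01821 + 0.09011·e^(−0.04·T));  sugar = (target − residual)·4.0·V
residual = 14.695·(0.01821 + 0.09011·e^(−0.04·13.5)) = 1.0393
sugar = (3.1 − 1.0393)·4.0·22.3

183.8188 g


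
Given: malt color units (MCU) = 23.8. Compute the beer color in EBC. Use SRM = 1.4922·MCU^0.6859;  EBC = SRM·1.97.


SRM = 1.4922·23.8^0.6859 = 13.1226
EBC = 13.1226·1.97

25.8516 EBC


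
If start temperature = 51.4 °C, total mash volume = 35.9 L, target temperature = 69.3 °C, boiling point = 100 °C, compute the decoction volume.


V_dec = V_total·(T_target − T_start)/(T_boil − T_start)
V_dec = 35.9·(69.3 − 51.4)/(100 − 51.4)

13.2224 L


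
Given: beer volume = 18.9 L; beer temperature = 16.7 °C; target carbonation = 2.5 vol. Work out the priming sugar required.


residual = 14.695·(0.01821 + 0.09011·e^(−0.04·T));  sugar = (target − residual)·4.0·V
residual = 14.695·(0.01821 + 0.09011·e^(−0.04·16.7)) = 0.9465
sugar = (2.5 − 0.9465)·4.0·18.9

117.4416 g


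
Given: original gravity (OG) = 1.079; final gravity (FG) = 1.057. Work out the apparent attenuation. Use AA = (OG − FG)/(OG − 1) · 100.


AA = (1.079 − 1.057)/(1.079 − 1) · 100

27.8481 %


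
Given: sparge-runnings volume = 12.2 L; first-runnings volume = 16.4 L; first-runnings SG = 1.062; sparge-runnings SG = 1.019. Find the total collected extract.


total = Σ (SG_i − 1)·1000·V_i
first = (1.062 − 1)·1000·16.4 = 1016.8000
sparge = (1.019 − 1)·1000·12.2 = 231.8000
total = 1016.8000 + 231.8000

1248.6000 gravity·L


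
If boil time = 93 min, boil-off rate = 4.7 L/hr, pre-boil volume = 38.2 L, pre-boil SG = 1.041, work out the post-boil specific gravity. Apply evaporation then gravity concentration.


V_post = V_pre − rate·(t/60);  SG_post = 1 + (SG_pre−1)·V_pre/V_post
V_post = 38.2 − 4.7·(93/60) = 30.9150
SG_post = 1 + (1.041 − 1)·38.2/30.9150

1.0507


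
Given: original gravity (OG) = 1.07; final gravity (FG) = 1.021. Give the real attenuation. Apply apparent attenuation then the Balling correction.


AA = (OG−FG)/(OG−1)·100;  RA = AA·0.8192
AA = (1.07 − 1.021)/(1.07 − 1)·100 = 70.0000
RA = 70.0000·0.8192

57.3440 %


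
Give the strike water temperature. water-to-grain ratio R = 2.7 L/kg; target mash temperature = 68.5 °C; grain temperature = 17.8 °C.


T_strike = (0.41/R)·(T_mash − T_grain) + T_mash
T_strike = (0.41/2.7)·(68.5 − 17.8) + 68.5

76.1989 °C


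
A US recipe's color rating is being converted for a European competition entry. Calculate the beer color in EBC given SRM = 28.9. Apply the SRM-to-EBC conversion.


EBC = SRM · 1.97
EBC = 28.9 · 1.97

56.9330 EBC


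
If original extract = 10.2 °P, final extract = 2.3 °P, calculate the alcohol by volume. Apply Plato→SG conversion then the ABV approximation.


SG = 259/(259 − P);  ABV = (OG − FG)·131.25
OG = 259/(259 − 10.2) = 1.0410
FG = 259/(259 − 2.3) = 1.0090
ABV = (1.0410 − 1.0090)·131.25

4.2048 % ABV


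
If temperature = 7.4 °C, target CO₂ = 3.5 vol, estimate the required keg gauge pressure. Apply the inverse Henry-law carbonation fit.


psi = vols/(0.01821 + 0.09011·e^(−0.04·T)) − 14.695
psi = 3.5/(0.01821 + 0.09011·e^(−0.04·7.4)) − 14.695

26.3691 psi


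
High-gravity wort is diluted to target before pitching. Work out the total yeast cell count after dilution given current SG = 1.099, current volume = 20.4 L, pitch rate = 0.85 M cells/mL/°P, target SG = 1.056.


V_w = V·((SG_c−1)/(SG_t−1)−1);  °P = 259 − 259/SG_t;  cells = rate·(V+V_w)·°P
V_w = 20.4·((1.099−1)/(1.056−1)−1) = 15.6643
V_final = 20.4 + 15.6643 = 36.0643
°P = 259 − 259/1.056 = 13.7348
cells = 0.85·36.0643·13.7348

421.0369 billion cells


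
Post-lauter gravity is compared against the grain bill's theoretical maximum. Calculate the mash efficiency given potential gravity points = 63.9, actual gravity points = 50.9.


efficiency = actual / potential × 100
efficiency = 50.9 / 63.9 × 100

79.6557 %


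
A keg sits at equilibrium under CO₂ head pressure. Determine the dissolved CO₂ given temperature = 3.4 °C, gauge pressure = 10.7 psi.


vols = (P + 14.695)·(0.01821 + 0.09011·e^(−0.04·T))
vols = (10.7 + 14.695)·(0.01821 + 0.09011·e^(−0.04·3.4))

2.4598 volumes


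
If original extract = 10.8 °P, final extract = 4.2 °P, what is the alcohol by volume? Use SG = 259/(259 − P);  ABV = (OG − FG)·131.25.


OG = 259/(259 − 10.8) = 1.0435
FG = 259/(259 − 4.2) = 1.0165
ABV = (1.0435 − 1.0165)·131.25

3.5477 % ABV


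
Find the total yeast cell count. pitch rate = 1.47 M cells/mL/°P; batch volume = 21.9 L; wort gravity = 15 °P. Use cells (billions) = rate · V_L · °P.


cells = 1.47 · 21.9 · 15

482.8950 billion cells


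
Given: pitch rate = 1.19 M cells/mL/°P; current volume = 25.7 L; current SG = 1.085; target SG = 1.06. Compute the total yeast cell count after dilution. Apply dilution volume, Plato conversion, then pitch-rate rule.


V_w = V·((SG_c−1)/(SG_t−1)−1);  °P = 259 − 259/SG_t;  cells = rate·(V+V_w)·°P
V_w = 25.7·((1.085−1)/(1.06−1)−1) = 10.7083
V_final = 25.7 + 10.7083 = 36.4083
°P = 259 − 259/1.06 = 14.6604
cells = 1.19·36.4083·14.6604

635.1743 billion cells


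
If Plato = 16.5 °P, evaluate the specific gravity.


SG = 259/(259 − P)
SG = 259/(259 − 16.5)

1.0680


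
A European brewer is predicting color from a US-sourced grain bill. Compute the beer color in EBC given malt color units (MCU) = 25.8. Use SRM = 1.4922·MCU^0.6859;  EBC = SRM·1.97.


SRM = 1.4922·25.8^0.6859 = 13.8694
EBC = 13.8694·1.97

27.3227 EBC


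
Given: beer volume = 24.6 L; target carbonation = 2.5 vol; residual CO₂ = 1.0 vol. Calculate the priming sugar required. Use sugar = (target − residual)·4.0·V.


sugar = (2.5 − 1.0)·4.0·24.6

147.6000 g


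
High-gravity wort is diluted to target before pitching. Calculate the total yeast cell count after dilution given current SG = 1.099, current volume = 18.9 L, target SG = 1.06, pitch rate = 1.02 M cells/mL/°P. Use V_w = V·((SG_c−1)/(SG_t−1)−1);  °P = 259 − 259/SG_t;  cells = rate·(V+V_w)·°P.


V_w = 18.9·((1.099−1)/(1.06−1)−1) = 12.2850
V_final = 18.9 + 12.2850 = 31.1850
°P = 259 − 259/1.06 = 14.6604
cells = 1.02·31.1850·14.6604

466.3275 billion cells


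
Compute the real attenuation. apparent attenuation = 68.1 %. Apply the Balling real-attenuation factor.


RA = AA · 0.8192
RA = 68.1 · 0.8192

55.7875 %


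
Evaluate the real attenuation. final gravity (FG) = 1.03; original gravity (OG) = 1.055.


AA = (OG−FG)/(OG−1)·100;  RA = AA·0.8192
AA = (1.055 − 1.03)/(1.055 − 1)·100 = 45.4545
RA = 45.4545·0.8192

37.2364 %


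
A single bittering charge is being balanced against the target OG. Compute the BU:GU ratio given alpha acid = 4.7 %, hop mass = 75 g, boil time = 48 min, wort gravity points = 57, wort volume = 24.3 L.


U = 1.65·0.000125^(GP/1000)·(1−e^(−0.04t))/4.15;  IBU = (α/100)·m·U·1000/V;  BU:GU = IBU/GP
U = 1.65·0.000125^(57/1000)·(1−e^(−0.04·48))/4.15 = 0.2033
IBU = (4.7/100)·75·0.2033·1000/24.3 = 29.4891
BU:GU = 29.4891/57

0.5174


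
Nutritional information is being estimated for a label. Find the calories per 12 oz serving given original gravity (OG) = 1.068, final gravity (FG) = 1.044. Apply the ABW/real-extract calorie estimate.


ABW = (OG−FG)·131.25·0.79/FG;  °P = 259 − 259/SG (for OG→OE and FG→AE);  RE = 0.1808·OE + 0.8192·AE;  Cal = (6.9·ABW + 4·(RE−0.1))·FG·3.55
ABW = (1.068 − 1.044)·131.25·0.79/1.044 = 2.3836
OE = 259 − 259/1.068 = 16.4906 °P
AE = 259 − 259/1.044 = 10.9157 °P
RE = 0.1808·16.4906 + 0.8192·10.9157 = 11.9237 °P
Cal = (6.9·2.3836 + 4·(11.9237−0.1))·1.044·3.55

236.2391 kcal


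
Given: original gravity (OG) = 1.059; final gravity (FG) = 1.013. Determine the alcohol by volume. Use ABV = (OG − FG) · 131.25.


ABV = (1.059 − 1.013) · 131.25

6.0375 % ABV


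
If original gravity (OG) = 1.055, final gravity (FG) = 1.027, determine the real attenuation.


AA = (OG−FG)/(OG−1)·100;  RA = AA·0.8192
AA = (1.055 − 1.027)/(1.055 − 1)·100 = 50.9091
RA = 50.9091·0.8192

41.7047 %


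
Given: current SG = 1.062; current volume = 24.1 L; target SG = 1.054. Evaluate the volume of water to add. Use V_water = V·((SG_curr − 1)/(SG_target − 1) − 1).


V_water = 24.1·((1.062 − 1)/(1.054 − 1) − 1)

3.5704 L


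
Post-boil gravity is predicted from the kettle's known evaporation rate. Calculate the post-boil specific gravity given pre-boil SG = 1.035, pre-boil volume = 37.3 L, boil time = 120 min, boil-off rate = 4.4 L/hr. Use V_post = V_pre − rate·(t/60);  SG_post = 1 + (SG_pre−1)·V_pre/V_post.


V_post = 37.3 − 4.4·(120/60) = 28.5000
SG_post = 1 + (1.035 − 1)·37.3/28.5000

1.0458


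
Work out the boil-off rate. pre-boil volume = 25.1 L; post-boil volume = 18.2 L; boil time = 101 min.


rate = (V_pre − V_post) / (t_min/60)
rate = (25.1 − 18.2) / (101/60)

4.0990 L/hr


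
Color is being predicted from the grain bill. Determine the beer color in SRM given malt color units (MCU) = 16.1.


SRM = 1.4922 · MCU^0.6859
SRM = 1.4922 · 16.1^0.6859

10.0367 SRM


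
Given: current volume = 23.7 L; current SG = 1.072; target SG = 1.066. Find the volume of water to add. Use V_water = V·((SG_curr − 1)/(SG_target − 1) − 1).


V_water = 23.7·((1.072 − 1)/(1.066 − 1) − 1)

2.1545 L


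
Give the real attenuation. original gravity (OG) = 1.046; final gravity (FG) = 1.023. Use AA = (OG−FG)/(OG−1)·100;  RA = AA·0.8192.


AA = (1.046 − 1.023)/(1.046 − 1)·100 = 50.0000
RA = 50.0000·0.8192

40.9600 %


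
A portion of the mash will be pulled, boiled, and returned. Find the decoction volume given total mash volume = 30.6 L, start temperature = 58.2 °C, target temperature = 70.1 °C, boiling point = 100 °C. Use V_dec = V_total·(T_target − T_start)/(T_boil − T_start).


V_dec = 30.6·(70.1 − 58.2)/(100 − 58.2)

8.7115 L


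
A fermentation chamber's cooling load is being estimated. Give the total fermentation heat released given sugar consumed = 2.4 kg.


Q = m_sugar · 590 kJ/kg
Q = 2.4 · 590

1416.0000 kJ


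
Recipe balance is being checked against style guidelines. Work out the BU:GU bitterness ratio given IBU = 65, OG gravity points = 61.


BU:GU = IBU / OG_points
BU:GU = 65 / 61

1.0656


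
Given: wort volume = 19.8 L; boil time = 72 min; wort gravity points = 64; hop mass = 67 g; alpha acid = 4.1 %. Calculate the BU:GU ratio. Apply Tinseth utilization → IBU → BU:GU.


U = 1.65·0.000125^(GP/1000)·(1−e^(−0.04t))/4.15;  IBU = (α/100)·m·U·1000/V;  BU:GU = IBU/GP
U = 1.65·0.000125^(64/1000)·(1−e^(−0.04·72))/4.15 = 0.2111
IBU = (4.1/100)·67·0.2111·1000/19.8 = 29.2915
BU:GU = 29.2915/64

0.4577


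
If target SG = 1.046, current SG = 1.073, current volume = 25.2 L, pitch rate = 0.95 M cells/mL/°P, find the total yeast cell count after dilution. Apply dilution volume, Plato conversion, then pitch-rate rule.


V_w = V·((SG_c−1)/(SG_t−1)−1);  °P = 259 − 259/SG_t;  cells = rate·(V+V_w)·°P
V_w = 25.2·((1.073−1)/(1.046−1)−1) = 14.7913
V_final = 25.2 + 14.7913 = 39.9913
°P = 259 − 259/1.046 = 11.3901
cells = 0.95·39.9913·11.3901

432.7281 billion cells


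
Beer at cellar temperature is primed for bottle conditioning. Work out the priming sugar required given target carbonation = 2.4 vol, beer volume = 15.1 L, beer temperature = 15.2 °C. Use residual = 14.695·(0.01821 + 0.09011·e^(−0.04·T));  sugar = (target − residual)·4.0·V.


residual = 14.695·(0.01821 + 0.09011·e^(−0.04·15.2)) = 0.9885
sugar = (2.4 − 0.9885)·4.0·15.1

85.2532 g


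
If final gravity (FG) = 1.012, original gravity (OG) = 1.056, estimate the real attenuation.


AA = (OG−FG)/(OG−1)·100;  RA = AA·0.8192
AA = (1.056 − 1.012)/(1.056 − 1)·100 = 78.5714
RA = 78.5714·0.8192

64.3657 %


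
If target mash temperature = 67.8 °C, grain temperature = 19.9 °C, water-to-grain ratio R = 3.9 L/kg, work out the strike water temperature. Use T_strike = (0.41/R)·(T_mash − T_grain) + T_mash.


T_strike = (0.41/3.9)·(67.8 − 19.9) + 67.8

72.8356 °C


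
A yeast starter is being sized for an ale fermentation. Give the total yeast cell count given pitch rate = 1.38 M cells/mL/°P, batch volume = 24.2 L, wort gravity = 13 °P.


cells (billions) = rate · V_L · °P
cells = 1.38 · 24.2 · 13

434.1480 billion cells


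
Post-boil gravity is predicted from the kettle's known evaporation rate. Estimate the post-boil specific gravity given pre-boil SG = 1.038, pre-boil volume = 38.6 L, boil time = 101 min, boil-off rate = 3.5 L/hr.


V_post = V_pre − rate·(t/60);  SG_post = 1 + (SG_pre−1)·V_pre/V_post
V_post = 38.6 − 3.5·(101/60) = 32.7083
SG_post = 1 + (1.038 − 1)·38.6/32.7083

1.0448


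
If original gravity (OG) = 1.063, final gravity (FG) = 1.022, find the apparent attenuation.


AA = (OG − FG)/(OG − 1) · 100
AA = (1.063 − 1.022)/(1.063 − 1) · 100

65.0794 %


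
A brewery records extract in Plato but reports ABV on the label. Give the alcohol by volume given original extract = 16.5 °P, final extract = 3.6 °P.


SG = 259/(259 − P);  ABV = (OG − FG)·131.25
OG = 259/(259 − 16.5) = 1.0680
FG = 259/(259 − 3.6) = 1.0141
ABV = (1.0680 − 1.0141)·131.25

7.0804 % ABV


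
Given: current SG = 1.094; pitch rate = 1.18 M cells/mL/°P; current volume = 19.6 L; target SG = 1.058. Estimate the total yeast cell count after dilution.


V_w = V·((SG_c−1)/(SG_t−1)−1);  °P = 259 − 259/SG_t;  cells = rate·(V+V_w)·°P
V_w = 19.6·((1.094−1)/(1.058−1)−1) = 12.1655
V_final = 19.6 + 12.1655 = 31.7655
°P = 259 − 259/1.058 = 14.1985
cells = 1.18·31.7655·14.1985

532.2063 billion cells


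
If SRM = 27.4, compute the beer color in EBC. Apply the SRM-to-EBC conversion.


EBC = SRM · 1.97
EBC = 27.4 · 1.97

53.9780 EBC


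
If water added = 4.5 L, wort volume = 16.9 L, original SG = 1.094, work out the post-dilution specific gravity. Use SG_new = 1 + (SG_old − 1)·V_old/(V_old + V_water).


pts = (1.094 − 1)·1000·16.9/(16.9 + 4.5) = 74.2336
SG_new = 1 + 74.2336/1000

1.0742


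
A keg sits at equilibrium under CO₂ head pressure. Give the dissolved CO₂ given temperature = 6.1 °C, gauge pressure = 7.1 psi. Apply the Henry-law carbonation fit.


vols = (P + 14.695)·(0.01821 + 0.09011·e^(−0.04·T))
vols = (7.1 + 14.695)·(0.01821 + 0.09011·e^(−0.04·6.1))

1.9356 volumes


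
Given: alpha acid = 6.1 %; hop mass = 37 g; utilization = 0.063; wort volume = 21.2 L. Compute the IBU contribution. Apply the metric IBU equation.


IBU = (α/100)·mass·U·1000 / V
IBU = (6.1/100)·37·0.063·1000 / 21.2

6.7071 IBU


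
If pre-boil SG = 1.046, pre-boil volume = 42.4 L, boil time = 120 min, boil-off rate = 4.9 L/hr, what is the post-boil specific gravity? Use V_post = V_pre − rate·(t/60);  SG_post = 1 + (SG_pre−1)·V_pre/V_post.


V_post = 42.4 − 4.9·(120/60) = 32.6000
SG_post = 1 + (1.046 − 1)·42.4/32.6000

1.0598


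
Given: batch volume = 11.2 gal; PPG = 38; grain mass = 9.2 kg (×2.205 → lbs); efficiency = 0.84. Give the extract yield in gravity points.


points = lbs × PPG × eff / vol
lbs = 9.2 × 2.205 = 20.2860
points = 20.2860 × 38 × 0.84 / 11.2

57.8151 points


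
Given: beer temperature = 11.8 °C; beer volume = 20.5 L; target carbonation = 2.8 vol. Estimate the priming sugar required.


residual = 14.695·(0.01821 + 0.09011·e^(−0.04·T));  sugar = (target − residual)·4.0·V
residual = 14.695·(0.01821 + 0.09011·e^(−0.04·11.8)) = 1.0935
sugar = (2.8 − 1.0935)·4.0·20.5

139.9289 g


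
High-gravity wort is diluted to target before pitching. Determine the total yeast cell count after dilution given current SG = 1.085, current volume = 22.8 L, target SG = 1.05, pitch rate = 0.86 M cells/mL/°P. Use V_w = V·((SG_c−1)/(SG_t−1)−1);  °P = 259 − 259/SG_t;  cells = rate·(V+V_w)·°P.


V_w = 22.8·((1.085−1)/(1.05−1)−1) = 15.9600
V_final = 22.8 + 15.9600 = 38.7600
°P = 259 − 259/1.05 = 12.3333
cells = 0.86·38.7600·12.3333

411.1144 billion cells


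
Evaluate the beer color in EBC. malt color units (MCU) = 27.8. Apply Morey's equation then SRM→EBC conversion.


SRM = 1.4922·MCU^0.6859;  EBC = SRM·1.97
SRM = 1.4922·27.8^0.6859 = 14.5981
EBC = 14.5981·1.97

28.7583 EBC


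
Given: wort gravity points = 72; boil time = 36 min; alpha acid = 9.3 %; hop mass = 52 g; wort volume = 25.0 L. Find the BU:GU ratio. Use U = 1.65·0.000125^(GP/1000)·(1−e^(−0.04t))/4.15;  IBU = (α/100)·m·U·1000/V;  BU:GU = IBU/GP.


U = 1.65·0.000125^(72/1000)·(1−e^(−0.04·36))/4.15 = 0.1588
IBU = (9.3/100)·52·0.1588·1000/25.0 = 30.7274
BU:GU = 30.7274/72

0.4268


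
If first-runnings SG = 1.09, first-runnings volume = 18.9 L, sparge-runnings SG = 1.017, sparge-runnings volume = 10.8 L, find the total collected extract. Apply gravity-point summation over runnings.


total = Σ (SG_i − 1)·1000·V_i
first = (1.09 − 1)·1000·18.9 = 1701.0000
sparge = (1.017 − 1)·1000·10.8 = 183.6000
total = 1701.0000 + 183.6000

1884.6000 gravity·L


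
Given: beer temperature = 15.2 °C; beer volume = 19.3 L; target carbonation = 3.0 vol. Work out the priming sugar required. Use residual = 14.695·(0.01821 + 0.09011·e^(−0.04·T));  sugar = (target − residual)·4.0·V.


residual = 14.695·(0.01821 + 0.09011·e^(−0.04·15.2)) = 0.9885
sugar = (3.0 − 0.9885)·4.0·19.3

155.2860 g


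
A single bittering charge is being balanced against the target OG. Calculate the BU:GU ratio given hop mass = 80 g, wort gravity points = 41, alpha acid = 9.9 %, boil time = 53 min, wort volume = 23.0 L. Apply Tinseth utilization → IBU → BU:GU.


U = 1.65·0.000125^(GP/1000)·(1−e^(−0.04t))/4.15;  IBU = (α/100)·m·U·1000/V;  BU:GU = IBU/GP
U = 1.65·0.000125^(41/1000)·(1−e^(−0.04·53))/4.15 = 0.2420
IBU = (9.9/100)·80·0.2420·1000/23.0 = 83.3439
BU:GU = 83.3439/41

2.0328


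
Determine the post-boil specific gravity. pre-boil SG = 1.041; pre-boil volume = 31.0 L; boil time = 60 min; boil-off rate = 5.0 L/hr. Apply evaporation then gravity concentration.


V_post = V_pre − rate·(t/60);  SG_post = 1 + (SG_pre−1)·V_pre/V_post
V_post = 31.0 − 5.0·(60/60) = 26.0000
SG_post = 1 + (1.041 − 1)·31.0/26.0000

1.0489


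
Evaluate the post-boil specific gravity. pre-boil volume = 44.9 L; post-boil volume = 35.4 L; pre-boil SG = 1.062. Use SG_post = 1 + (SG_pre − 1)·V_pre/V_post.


pts_pre = (1.062 − 1)·1000 = 62.0000
pts_post = 62.0000·44.9/35.4 = 78.6384
SG_post = 1 + 78.6384/1000

1.0786


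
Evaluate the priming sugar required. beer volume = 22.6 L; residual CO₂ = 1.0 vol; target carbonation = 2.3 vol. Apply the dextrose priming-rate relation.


sugar = (target − residual)·4.0·V
sugar = (2.3 − 1.0)·4.0·22.6

117.5200 g


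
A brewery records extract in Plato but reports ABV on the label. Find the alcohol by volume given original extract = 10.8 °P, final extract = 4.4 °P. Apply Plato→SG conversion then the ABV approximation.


SG = 259/(259 − P);  ABV = (OG − FG)·131.25
OG = 259/(259 − 10.8) = 1.0435
FG = 259/(259 − 4.4) = 1.0173
ABV = (1.0435 − 1.0173)·131.25

3.4429 % ABV


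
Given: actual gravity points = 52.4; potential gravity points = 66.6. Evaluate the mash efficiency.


efficiency = actual / potential × 100
efficiency = 52.4 / 66.6 × 100

78.6787 %


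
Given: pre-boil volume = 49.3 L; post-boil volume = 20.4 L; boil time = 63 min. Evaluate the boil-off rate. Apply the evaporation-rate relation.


rate = (V_pre − V_post) / (t_min/60)
rate = (49.3 − 20.4) / (63/60)

27.5238 L/hr


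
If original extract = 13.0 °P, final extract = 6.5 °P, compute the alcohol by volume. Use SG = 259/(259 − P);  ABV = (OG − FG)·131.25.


OG = 259/(259 − 13.0) = 1.0528
FG = 259/(259 − 6.5) = 1.0257
ABV = (1.0528 − 1.0257)·131.25

3.5573 % ABV


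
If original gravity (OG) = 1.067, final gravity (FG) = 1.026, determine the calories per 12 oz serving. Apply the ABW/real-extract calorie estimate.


ABW = (OG−FG)·131.25·0.79/FG;  °P = 259 − 259/SG (for OG→OE and FG→AE);  RE = 0.1808·OE + 0.8192·AE;  Cal = (6.9·ABW + 4·(RE−0.1))·FG·3.55
ABW = (1.067 − 1.026)·131.25·0.79/1.026 = 4.1435
OE = 259 − 259/1.067 = 16.2634 °P
AE = 259 − 259/1.026 = 6.5634 °P
RE = 0.1808·16.2634 + 0.8192·6.5634 = 8.3171 °P
Cal = (6.9·4.1435 + 4·(8.3171−0.1))·1.026·3.55

223.8496 kcal


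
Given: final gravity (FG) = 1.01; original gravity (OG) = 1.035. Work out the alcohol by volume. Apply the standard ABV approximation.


ABV = (OG − FG) · 131.25
ABV = (1.035 − 1.01) · 131.25

3.2812 % ABV


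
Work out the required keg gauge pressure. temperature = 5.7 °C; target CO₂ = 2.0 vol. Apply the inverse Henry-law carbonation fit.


psi = vols/(0.01821 + 0.09011·e^(−0.04·T)) − 14.695
psi = 2.0/(0.01821 + 0.09011·e^(−0.04·5.7)) − 14.695

7.5399 psi


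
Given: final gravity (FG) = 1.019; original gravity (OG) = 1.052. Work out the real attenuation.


AA = (OG−FG)/(OG−1)·100;  RA = AA·0.8192
AA = (1.052 − 1.019)/(1.052 − 1)·100 = 63.4615
RA = 63.4615·0.8192

51.9877 %


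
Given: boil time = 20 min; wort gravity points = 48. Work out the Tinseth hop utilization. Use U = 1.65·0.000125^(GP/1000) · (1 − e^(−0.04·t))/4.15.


bigness = 1.65·0.000125^(48/1000) = 1.0719
boil_factor = (1 − e^(−0.04·20))/4.15 = 0.1327
U = 1.0719 · 0.1327

0.1422


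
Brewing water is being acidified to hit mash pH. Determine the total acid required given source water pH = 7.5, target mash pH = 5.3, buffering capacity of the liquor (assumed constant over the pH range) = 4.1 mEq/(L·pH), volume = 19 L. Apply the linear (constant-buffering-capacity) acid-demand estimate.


acid = buffering capacity · (pH_source − pH_target) · V
acid = 4.1 · (7.5 − 5.3) · 19

171.3800 mEq


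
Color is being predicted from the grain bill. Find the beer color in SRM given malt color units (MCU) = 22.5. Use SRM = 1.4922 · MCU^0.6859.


SRM = 1.4922 · 22.5^0.6859

12.6267 SRM


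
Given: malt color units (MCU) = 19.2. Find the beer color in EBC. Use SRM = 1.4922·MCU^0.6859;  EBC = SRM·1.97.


SRM = 1.4922·19.2^0.6859 = 11.3251
EBC = 11.3251·1.97

22.3105 EBC


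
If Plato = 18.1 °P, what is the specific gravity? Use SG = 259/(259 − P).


SG = 259/(259 − 18.1)

1.0751


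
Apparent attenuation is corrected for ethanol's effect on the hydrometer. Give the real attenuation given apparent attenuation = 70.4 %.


RA = AA · 0.8192
RA = 70.4 · 0.8192

57.6717 %


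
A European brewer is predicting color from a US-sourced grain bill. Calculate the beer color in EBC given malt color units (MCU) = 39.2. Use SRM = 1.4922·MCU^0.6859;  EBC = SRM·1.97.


SRM = 1.4922·39.2^0.6859 = 18.4783
EBC = 18.4783·1.97

36.4022 EBC


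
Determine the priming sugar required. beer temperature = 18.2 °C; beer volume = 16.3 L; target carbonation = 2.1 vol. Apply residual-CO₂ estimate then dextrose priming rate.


residual = 14.695·(0.01821 + 0.09011·e^(−0.04·T));  sugar = (target − residual)·4.0·V
residual = 14.695·(0.01821 + 0.09011·e^(−0.04·18.2)) = 0.9070
sugar = (2.1 − 0.9070)·4.0·16.3

77.7835 g


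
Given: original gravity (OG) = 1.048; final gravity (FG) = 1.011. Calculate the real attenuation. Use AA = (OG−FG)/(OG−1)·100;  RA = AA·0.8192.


AA = (1.048 − 1.011)/(1.048 − 1)·100 = 77.0833
RA = 77.0833·0.8192

63.1467 %


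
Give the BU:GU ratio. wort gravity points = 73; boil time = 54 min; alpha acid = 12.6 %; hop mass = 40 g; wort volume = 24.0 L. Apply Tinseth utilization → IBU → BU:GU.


U = 1.65·0.000125^(GP/1000)·(1−e^(−0.04t))/4.15;  IBU = (α/100)·m·U·1000/V;  BU:GU = IBU/GP
U = 1.65·0.000125^(73/1000)·(1−e^(−0.04·54))/4.15 = 0.1825
IBU = (12.6/100)·40·0.1825·1000/24.0 = 38.3277
BU:GU = 38.3277/73

0.5250


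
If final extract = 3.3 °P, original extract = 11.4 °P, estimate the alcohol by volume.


SG = 259/(259 − P);  ABV = (OG − FG)·131.25
OG = 259/(259 − 11.4) = 1.0460
FG = 259/(259 − 3.3) = 1.0129
ABV = (1.0460 − 1.0129)·131.25

4.3491 % ABV


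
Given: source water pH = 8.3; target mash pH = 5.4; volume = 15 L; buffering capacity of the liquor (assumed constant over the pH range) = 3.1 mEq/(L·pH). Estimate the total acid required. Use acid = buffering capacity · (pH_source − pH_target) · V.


acid = 3.1 · (8.3 − 5.4) · 15

134.8500 mEq


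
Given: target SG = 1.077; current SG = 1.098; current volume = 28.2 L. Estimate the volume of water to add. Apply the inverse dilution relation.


V_water = V·((SG_curr − 1)/(SG_target − 1) − 1)
V_water = 28.2·((1.098 − 1)/(1.077 − 1) − 1)

7.6909 L


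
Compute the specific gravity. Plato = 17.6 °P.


SG = 259/(259 − P)
SG = 259/(259 − 17.6)

1.0729


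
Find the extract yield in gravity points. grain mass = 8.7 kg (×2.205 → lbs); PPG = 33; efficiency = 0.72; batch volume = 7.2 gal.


points = lbs × PPG × eff / vol
lbs = 8.7 × 2.205 = 19.1835
points = 19.1835 × 33 × 0.72 / 7.2

63.3055 points


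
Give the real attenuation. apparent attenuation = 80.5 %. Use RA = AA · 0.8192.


RA = 80.5 · 0.8192

65.9456 %


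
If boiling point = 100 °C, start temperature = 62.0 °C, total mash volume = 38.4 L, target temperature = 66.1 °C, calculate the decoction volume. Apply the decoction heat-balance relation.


V_dec = V_total·(T_target − T_start)/(T_boil − T_start)
V_dec = 38.4·(66.1 − 62.0)/(100 − 62.0)

4.1432 L


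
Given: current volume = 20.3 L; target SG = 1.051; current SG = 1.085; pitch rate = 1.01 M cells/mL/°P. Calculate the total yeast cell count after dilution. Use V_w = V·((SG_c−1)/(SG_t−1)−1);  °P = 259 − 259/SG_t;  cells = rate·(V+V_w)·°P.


V_w = 20.3·((1.085−1)/(1.051−1)−1) = 13.5333
V_final = 20.3 + 13.5333 = 33.8333
°P = 259 − 259/1.051 = 12.5680
cells = 1.01·33.8333·12.5680

429.4705 billion cells


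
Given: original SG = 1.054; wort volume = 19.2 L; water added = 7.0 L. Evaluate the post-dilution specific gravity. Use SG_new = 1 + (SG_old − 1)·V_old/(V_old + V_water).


pts = (1.054 − 1)·1000·19.2/(19.2 + 7.0) = 39.5725
SG_new = 1 + 39.5725/1000

1.0396


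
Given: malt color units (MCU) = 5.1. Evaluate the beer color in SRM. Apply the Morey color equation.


SRM = 1.4922 · MCU^0.6859
SRM = 1.4922 · 5.1^0.6859

4.5619 SRM


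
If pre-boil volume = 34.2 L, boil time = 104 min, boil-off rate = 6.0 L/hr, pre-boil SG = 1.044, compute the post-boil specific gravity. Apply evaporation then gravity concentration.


V_post = V_pre − rate·(t/60);  SG_post = 1 + (SG_pre−1)·V_pre/V_post
V_post = 34.2 − 6.0·(104/60) = 23.8000
SG_post = 1 + (1.044 − 1)·34.2/23.8000

1.0632


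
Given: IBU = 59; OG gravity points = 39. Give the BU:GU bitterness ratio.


BU:GU = IBU / OG_points
BU:GU = 59 / 39

1.5128


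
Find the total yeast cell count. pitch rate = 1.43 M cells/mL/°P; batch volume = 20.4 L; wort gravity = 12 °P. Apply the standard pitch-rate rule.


cells (billions) = rate · V_L · °P
cells = 1.43 · 20.4 · 12

350.0640 billion cells
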